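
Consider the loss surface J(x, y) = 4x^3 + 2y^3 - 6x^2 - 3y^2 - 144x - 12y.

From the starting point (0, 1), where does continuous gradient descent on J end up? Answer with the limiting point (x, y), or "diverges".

J is separable, so gradient descent decouples: x follows -∂J/∂x, y follows -∂J/∂y.
∂J/∂x = 12(x - 4)(x + 3); at x=0 this is -144, so x increases.
∂J/∂y = 6(y - 2)(y + 1); at y=1 this is -12, so y increases.
x converges to its nearest critical value 4 (a local min of the x-part); y converges to 2. The iterate converges to (4, 2).

(4, 2)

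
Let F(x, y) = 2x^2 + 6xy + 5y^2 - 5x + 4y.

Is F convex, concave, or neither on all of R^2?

convex

F is quadratic, so its Hessian is the constant matrix H = [[4, 6], [6, 10]].
det(H) = 4, tr(H) = 14.
det(H) > 0 and tr(H) > 0, so H is positive definite everywhere: convex.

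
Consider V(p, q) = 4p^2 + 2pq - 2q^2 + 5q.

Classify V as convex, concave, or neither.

V is quadratic, so its Hessian is the constant matrix H = [[8, 2], [2, -4]].
det(H) = -36, tr(H) = 4.
det(H) < 0, so H is indefinite: neither convex nor concave.

neither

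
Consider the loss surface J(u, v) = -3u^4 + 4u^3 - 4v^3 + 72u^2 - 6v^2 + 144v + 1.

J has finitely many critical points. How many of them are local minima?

J separates as a function of u plus a function of v, so ∇J=0 decouples.
∂J/∂u = -12u(u - 4)(u + 3) = 0 at u ∈ {-3, 0, 4}; ∂J/∂v = -12(v - 3)(v + 4) = 0 at v ∈ {-4, 3}.
The Hessian is diagonal: diag(J_uu, J_vv). Second derivatives: J_uu(-3)=-252, J_uu(0)=144, J_uu(4)=-336; J_vv(-4)=84, J_vv(3)=-84.
Local minima occur where both diagonal entries positive: (0, -4). Count: 1.

1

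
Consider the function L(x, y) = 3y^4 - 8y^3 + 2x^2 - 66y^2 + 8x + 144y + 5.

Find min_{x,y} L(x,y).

-570

L(x,y) separates as P(x) + Q(y) + 5, so its minimum is min P + min Q + 5.
P'(x) = 4x + 8 vanishes at x ∈ {-2}; Q'(y) = 12(y - 4)(y - 1)(y + 3) vanishes at y ∈ {-3, 1, 4}.
Local minima of P (where P''>0): P(-2)=-8. Local minima of Q: Q(-3)=-567, Q(4)=-224.
So the global minimum of L is P(-2) + Q(-3) + 5 = -8 − 567 + 5 = -570, attained at (-2, -3).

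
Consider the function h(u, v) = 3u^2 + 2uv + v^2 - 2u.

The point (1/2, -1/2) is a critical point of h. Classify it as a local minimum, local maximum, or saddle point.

The Hessian of h is constant: H = [[6, 2], [2, 2]].
det(H) = 6·2 − 2² = 8.
det(H) > 0 and tr(H) = 8 > 0, so H is positive definite and the point is a local minimum.

local minimum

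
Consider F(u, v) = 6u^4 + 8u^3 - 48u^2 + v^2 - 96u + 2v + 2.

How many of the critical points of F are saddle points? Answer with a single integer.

1

F separates as a function of u plus a function of v, so ∇F=0 decouples.
∂F/∂u = 24(u - 2)(u + 1)(u + 2) = 0 at u ∈ {-2, -1, 2}; ∂F/∂v = 2(v + 1) = 0 at v ∈ {-1}.
The Hessian is diagonal: diag(F_uu, F_vv). Second derivatives: F_uu(-2)=96, F_uu(-1)=-72, F_uu(2)=288; F_vv(-1)=2.
Saddle points occur where the two diagonal entries have opposite signs: (-1, -1). Count: 1.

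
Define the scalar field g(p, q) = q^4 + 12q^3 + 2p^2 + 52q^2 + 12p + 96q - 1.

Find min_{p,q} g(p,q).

-83

g(p,q) separates as A(p) + B(q) − 1, so its minimum is min A + min B − 1.
A'(p) = 4p + 12 vanishes at p ∈ {-3}; B'(q) = 4(q + 2)(q + 3)(q + 4) vanishes at q ∈ {-4, -3, -2}.
Local minima of A (where A''>0): A(-3)=-18. Local minima of B: B(-4)=-64, B(-2)=-64.
So the global minimum of g is A(-3) + B(-4) − 1 = -18 − 64 − 1 = -83, attained at (-3, -4).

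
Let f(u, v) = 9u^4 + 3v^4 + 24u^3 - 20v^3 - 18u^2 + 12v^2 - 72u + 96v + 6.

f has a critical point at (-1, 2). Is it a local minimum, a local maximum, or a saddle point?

The mixed partial ∂²f/∂u∂v is 0, so the Hessian at any point is diag(f_uu, f_vv) = diag(36(3u^2 + 4u - 1), 12(3v^2 - 10v + 2)).
At (-1, 2): H = diag(-72, -72).
Both eigenvalues are negative, so H is negative definite: a local maximum.

local maximum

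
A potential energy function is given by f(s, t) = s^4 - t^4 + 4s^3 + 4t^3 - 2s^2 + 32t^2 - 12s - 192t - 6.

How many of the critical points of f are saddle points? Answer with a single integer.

5

f separates as a function of s plus a function of t, so ∇f=0 decouples.
∂f/∂s = 4(s - 1)(s + 1)(s + 3) = 0 at s ∈ {-3, -1, 1}; ∂f/∂t = -4(t - 4)(t - 3)(t + 4) = 0 at t ∈ {-4, 3, 4}.
The Hessian is diagonal: diag(f_ss, f_tt). Second derivatives: f_ss(-3)=32, f_ss(-1)=-16, f_ss(1)=32; f_tt(-4)=-224, f_tt(3)=28, f_tt(4)=-32.
Saddle points occur where the two diagonal entries have opposite signs: (-3, -4), (-3, 4), (-1, 3), (1, -4), (1, 4). Count: 5.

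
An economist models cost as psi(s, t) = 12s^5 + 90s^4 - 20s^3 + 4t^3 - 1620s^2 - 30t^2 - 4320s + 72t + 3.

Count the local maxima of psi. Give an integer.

psi separates as a function of s plus a function of t, so ∇psi=0 decouples.
∂psi/∂s = 60(s - 3)(s + 2)(s + 3)(s + 4) = 0 at s ∈ {-4, -3, -2, 3}; ∂psi/∂t = 12(t - 3)(t - 2) = 0 at t ∈ {2, 3}.
The Hessian is diagonal: diag(psi_ss, psi_tt). Second derivatives: psi_ss(-4)=-840, psi_ss(-3)=360, psi_ss(-2)=-600, psi_ss(3)=12600; psi_tt(2)=-12, psi_tt(3)=12.
Local maxima occur where both diagonal entries negative: (-4, 2), (-2, 2). Count: 2.

2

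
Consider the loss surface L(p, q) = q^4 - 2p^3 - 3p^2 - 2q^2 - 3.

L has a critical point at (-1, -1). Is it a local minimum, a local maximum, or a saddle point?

local minimum

The mixed partial ∂²L/∂p∂q is 0, so the Hessian at any point is diag(L_pp, L_qq) = diag(-6(2p + 1), 4(3q^2 - 1)).
At (-1, -1): H = diag(6, 8).
Both eigenvalues are positive, so H is positive definite: a local minimum.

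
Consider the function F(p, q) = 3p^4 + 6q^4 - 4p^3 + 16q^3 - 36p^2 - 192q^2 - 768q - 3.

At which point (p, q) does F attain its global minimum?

(3, 4)

F(p,q) separates as A(p) + B(q) − 3, so its minimum is min A + min B − 3.
A'(p) = 12p(p - 3)(p + 2) vanishes at p ∈ {-2, 0, 3}; B'(q) = 24(q - 4)(q + 2)(q + 4) vanishes at q ∈ {-4, -2, 4}.
Local minima of A (where A''>0): A(-2)=-64, A(3)=-189. Local minima of B: B(-4)=512, B(4)=-3584.
So the global minimum of F is A(3) + B(4) − 3 = -189 − 3584 − 3 = -3776, attained at (3, 4).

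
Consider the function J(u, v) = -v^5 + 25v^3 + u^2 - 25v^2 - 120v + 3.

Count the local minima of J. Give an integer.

2

J separates as a function of u plus a function of v, so ∇J=0 decouples.
∂J/∂u = 2u = 0 at u ∈ {0}; ∂J/∂v = -5(v - 3)(v - 2)(v + 1)(v + 4) = 0 at v ∈ {-4, -1, 2, 3}.
The Hessian is diagonal: diag(J_uu, J_vv). Second derivatives: J_uu(0)=2; J_vv(-4)=630, J_vv(-1)=-180, J_vv(2)=90, J_vv(3)=-140.
Local minima occur where both diagonal entries positive: (0, -4), (0, 2). Count: 2.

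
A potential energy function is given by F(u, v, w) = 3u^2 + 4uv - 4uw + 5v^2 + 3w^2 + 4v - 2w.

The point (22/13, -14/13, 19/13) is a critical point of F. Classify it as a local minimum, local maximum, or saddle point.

local minimum

The Hessian is constant: H = [[6, 4, -4], [4, 10, 0], [-4, 0, 6]].
Leading principal minors: Δ₁ = 6, Δ₂ = 44, Δ₃ = 104.
All leading minors are positive, so H is positive definite: a local minimum.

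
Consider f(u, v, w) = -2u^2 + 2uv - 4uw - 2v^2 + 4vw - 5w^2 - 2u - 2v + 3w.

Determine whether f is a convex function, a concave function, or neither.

f is quadratic, so its Hessian is the constant matrix H = [[-4, 2, -4], [2, -4, 4], [-4, 4, -10]].
Leading principal minors: -4, 12, -56.
Signs alternate −, +, − ⇒ H ≺ 0 ⇒ concave.

concave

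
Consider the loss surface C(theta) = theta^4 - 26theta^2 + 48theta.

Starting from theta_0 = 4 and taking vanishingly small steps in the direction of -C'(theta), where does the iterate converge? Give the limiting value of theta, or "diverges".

C'(theta) = 4(theta - 3)(theta - 1)(theta + 4), so C'(4) = 96.
Gradient descent moves in the -C' direction, i.e. theta is decreasing.
The nearest critical point in that direction is theta = 3, where C'' = 56 > 0 (a local minimum). The iterate converges there.

3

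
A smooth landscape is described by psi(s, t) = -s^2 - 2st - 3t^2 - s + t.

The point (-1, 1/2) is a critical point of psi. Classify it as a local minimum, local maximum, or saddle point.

The Hessian of psi is constant: H = [[-2, -2], [-2, -6]].
det(H) = (-2)·(-6) − (-2)² = 8.
det(H) > 0 and tr(H) = -8 < 0, so H is negative definite and the point is a local maximum.

local maximum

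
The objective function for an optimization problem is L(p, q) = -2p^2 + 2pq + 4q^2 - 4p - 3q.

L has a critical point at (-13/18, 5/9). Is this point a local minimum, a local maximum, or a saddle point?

saddle point

The Hessian of L is constant: H = [[-4, 2], [2, 8]].
det(H) = (-4)·8 − 2² = -36.
Since det(H) < 0, H is indefinite and the critical point is a saddle point.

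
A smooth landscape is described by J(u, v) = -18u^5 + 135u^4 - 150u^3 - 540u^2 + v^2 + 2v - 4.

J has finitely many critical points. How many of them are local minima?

2

J separates as a function of u plus a function of v, so ∇J=0 decouples.
∂J/∂u = -90u(u - 4)(u - 3)(u + 1) = 0 at u ∈ {-1, 0, 3, 4}; ∂J/∂v = 2(v + 1) = 0 at v ∈ {-1}.
The Hessian is diagonal: diag(J_uu, J_vv). Second derivatives: J_uu(-1)=1800, J_uu(0)=-1080, J_uu(3)=1080, J_uu(4)=-1800; J_vv(-1)=2.
Local minima occur where both diagonal entries positive: (-1, -1), (3, -1). Count: 2.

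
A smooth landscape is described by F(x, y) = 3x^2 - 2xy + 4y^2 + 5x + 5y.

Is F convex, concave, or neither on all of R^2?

convex

F is quadratic, so its Hessian is the constant matrix H = [[6, -2], [-2, 8]].
det(H) = 44, tr(H) = 14.
det(H) > 0 and tr(H) > 0, so H is positive definite everywhere: convex.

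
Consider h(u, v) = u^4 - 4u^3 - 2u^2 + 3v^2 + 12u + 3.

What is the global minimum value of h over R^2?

h(u,v) separates as P(u) + Q(v) + 3, so its minimum is min P + min Q + 3.
P'(u) = 4(u - 3)(u - 1)(u + 1) vanishes at u ∈ {-1, 1, 3}; Q'(v) = 6v vanishes at v ∈ {0}.
Local minima of P (where P''>0): P(-1)=-9, P(3)=-9. Local minima of Q: Q(0)=0.
So the global minimum of h is P(-1) + Q(0) + 3 = -9 + 0 + 3 = -6, attained at (-1, 0).

-6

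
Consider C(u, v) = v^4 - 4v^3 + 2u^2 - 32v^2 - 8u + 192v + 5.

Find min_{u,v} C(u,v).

-771

C(u,v) separates as P(u) + Q(v) + 5, so its minimum is min P + min Q + 5.
P'(u) = 4u - 8 vanishes at u ∈ {2}; Q'(v) = 4(v - 4)(v - 3)(v + 4) vanishes at v ∈ {-4, 3, 4}.
Local minima of P (where P''>0): P(2)=-8. Local minima of Q: Q(-4)=-768, Q(4)=256.
So the global minimum of C is P(2) + Q(-4) + 5 = -8 − 768 + 5 = -771, attained at (2, -4).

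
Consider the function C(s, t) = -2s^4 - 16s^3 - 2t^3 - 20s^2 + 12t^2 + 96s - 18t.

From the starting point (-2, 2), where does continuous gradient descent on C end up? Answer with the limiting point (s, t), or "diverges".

C is separable, so gradient descent decouples: s follows -∂C/∂s, t follows -∂C/∂t.
∂C/∂s = -8(s - 1)(s + 3)(s + 4); at s=-2 this is 48, so s decreases.
∂C/∂t = -6(t - 3)(t - 1); at t=2 this is 6, so t decreases.
s converges to its nearest critical value -3 (a local min of the s-part); t converges to 1. The iterate converges to (-3, 1).

(-3, 1)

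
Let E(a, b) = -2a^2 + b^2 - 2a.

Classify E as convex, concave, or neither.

neither

E is quadratic, so its Hessian is the constant matrix H = [[-4, 0], [0, 2]].
det(H) = -8, tr(H) = -2.
det(H) < 0, so H is indefinite: neither convex nor concave.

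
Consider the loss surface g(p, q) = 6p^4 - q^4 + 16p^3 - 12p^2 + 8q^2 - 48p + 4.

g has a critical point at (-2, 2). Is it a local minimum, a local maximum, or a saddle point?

The mixed partial ∂²g/∂p∂q is 0, so the Hessian at any point is diag(g_pp, g_qq) = diag(24(3p^2 + 4p - 1), 4(-3q^2 + 4)).
At (-2, 2): H = diag(72, -32).
The eigenvalues have opposite signs, so H is indefinite: a saddle point.

saddle point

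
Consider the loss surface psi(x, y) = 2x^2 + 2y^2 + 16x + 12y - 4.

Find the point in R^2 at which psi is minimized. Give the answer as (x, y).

psi(x,y) separates as P(x) + Q(y) − 4, so its minimum is min P + min Q − 4.
P'(x) = 4x + 16 vanishes at x ∈ {-4}; Q'(y) = 4y + 12 vanishes at y ∈ {-3}.
Local minima of P (where P''>0): P(-4)=-32. Local minima of Q: Q(-3)=-18.
So the global minimum of psi is P(-4) + Q(-3) − 4 = -32 − 18 − 4 = -54, attained at (-4, -3).

(-4, -3)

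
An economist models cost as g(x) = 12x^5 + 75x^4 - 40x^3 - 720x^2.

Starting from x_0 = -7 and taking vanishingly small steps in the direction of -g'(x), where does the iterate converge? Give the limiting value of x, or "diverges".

diverges

g'(x) = 60x(x - 2)(x + 3)(x + 4), so g'(-7) = 45360.
Gradient descent moves in the -g' direction, i.e. x is decreasing.
There is no critical point below x=-7, and g' keeps the same sign, so the iterate runs off to −∞.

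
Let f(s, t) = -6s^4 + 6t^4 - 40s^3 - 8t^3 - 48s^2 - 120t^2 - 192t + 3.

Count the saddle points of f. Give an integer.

f separates as a function of s plus a function of t, so ∇f=0 decouples.
∂f/∂s = -24s(s + 1)(s + 4) = 0 at s ∈ {-4, -1, 0}; ∂f/∂t = 24(t - 4)(t + 1)(t + 2) = 0 at t ∈ {-2, -1, 4}.
The Hessian is diagonal: diag(f_ss, f_tt). Second derivatives: f_ss(-4)=-288, f_ss(-1)=72, f_ss(0)=-96; f_tt(-2)=144, f_tt(-1)=-120, f_tt(4)=720.
Saddle points occur where the two diagonal entries have opposite signs: (-4, -2), (-4, 4), (-1, -1), (0, -2), (0, 4). Count: 5.

5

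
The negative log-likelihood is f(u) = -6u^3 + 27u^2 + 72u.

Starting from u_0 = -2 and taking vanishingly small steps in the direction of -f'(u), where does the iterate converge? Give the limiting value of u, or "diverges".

-1

f'(u) = -18(u - 4)(u + 1), so f'(-2) = -108.
Gradient descent moves in the -f' direction, i.e. u is increasing.
The nearest critical point in that direction is u = -1, where f'' = 90 > 0 (a local minimum). The iterate converges there.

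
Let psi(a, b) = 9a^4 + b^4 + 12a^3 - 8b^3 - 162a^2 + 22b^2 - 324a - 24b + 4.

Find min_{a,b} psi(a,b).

psi(a,b) separates as P(a) + Q(b) + 4, so its minimum is min P + min Q + 4.
P'(a) = 36(a - 3)(a + 1)(a + 3) vanishes at a ∈ {-3, -1, 3}; Q'(b) = 4(b - 3)(b - 2)(b - 1) vanishes at b ∈ {1, 2, 3}.
Local minima of P (where P''>0): P(-3)=-81, P(3)=-1377. Local minima of Q: Q(1)=-9, Q(3)=-9.
So the global minimum of psi is P(3) + Q(1) + 4 = -1377 − 9 + 4 = -1382, attained at (3, 1).

-1382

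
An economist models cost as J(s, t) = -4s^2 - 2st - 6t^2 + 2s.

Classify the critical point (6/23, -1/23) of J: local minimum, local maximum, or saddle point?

The Hessian of J is constant: H = [[-8, -2], [-2, -12]].
det(H) = (-8)·(-12) − (-2)² = 92.
det(H) > 0 and tr(H) = -20 < 0, so H is negative definite and the point is a local maximum.

local maximum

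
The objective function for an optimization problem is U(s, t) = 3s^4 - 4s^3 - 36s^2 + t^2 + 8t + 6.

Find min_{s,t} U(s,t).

-199

U(s,t) separates as P(s) + Q(t) + 6, so its minimum is min P + min Q + 6.
P'(s) = 12s(s - 3)(s + 2) vanishes at s ∈ {-2, 0, 3}; Q'(t) = 2(t + 4) vanishes at t ∈ {-4}.
Local minima of P (where P''>0): P(-2)=-64, P(3)=-189. Local minima of Q: Q(-4)=-16.
So the global minimum of U is P(3) + Q(-4) + 6 = -189 − 16 + 6 = -199, attained at (3, -4).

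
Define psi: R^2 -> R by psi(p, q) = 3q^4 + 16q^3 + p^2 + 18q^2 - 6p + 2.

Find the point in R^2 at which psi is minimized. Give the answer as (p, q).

psi(p,q) separates as A(p) + B(q) + 2, so its minimum is min A + min B + 2.
A'(p) = 2p - 6 vanishes at p ∈ {3}; B'(q) = 12q(q + 1)(q + 3) vanishes at q ∈ {-3, -1, 0}.
Local minima of A (where A''>0): A(3)=-9. Local minima of B: B(-3)=-27, B(0)=0.
So the global minimum of psi is A(3) + B(-3) + 2 = -9 − 27 + 2 = -34, attained at (3, -3).

(3, -3)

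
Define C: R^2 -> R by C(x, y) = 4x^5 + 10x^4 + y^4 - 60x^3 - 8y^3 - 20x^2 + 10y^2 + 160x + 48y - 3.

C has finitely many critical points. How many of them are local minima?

C separates as a function of x plus a function of y, so ∇C=0 decouples.
∂C/∂x = 20(x - 2)(x - 1)(x + 1)(x + 4) = 0 at x ∈ {-4, -1, 1, 2}; ∂C/∂y = 4(y - 4)(y - 3)(y + 1) = 0 at y ∈ {-1, 3, 4}.
The Hessian is diagonal: diag(C_xx, C_yy). Second derivatives: C_xx(-4)=-1800, C_xx(-1)=360, C_xx(1)=-200, C_xx(2)=360; C_yy(-1)=80, C_yy(3)=-16, C_yy(4)=20.
Local minima occur where both diagonal entries positive: (-1, -1), (-1, 4), (2, -1), (2, 4). Count: 4.

4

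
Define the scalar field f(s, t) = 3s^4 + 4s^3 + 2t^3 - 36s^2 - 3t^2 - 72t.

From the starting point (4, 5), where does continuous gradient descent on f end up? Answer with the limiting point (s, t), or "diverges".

(2, 4)

f is separable, so gradient descent decouples: s follows -∂f/∂s, t follows -∂f/∂t.
∂f/∂s = 12s(s - 2)(s + 3); at s=4 this is 672, so s decreases.
∂f/∂t = 6(t - 4)(t + 3); at t=5 this is 48, so t decreases.
s converges to its nearest critical value 2 (a local min of the s-part); t converges to 4. The iterate converges to (2, 4).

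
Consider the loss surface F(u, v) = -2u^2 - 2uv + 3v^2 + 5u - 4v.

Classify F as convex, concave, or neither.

F is quadratic, so its Hessian is the constant matrix H = [[-4, -2], [-2, 6]].
det(H) = -28, tr(H) = 2.
det(H) < 0, so H is indefinite: neither convex nor concave.

neither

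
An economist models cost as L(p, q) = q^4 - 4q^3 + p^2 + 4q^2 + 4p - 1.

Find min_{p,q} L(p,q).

-5

L(p,q) separates as A(p) + B(q) − 1, so its minimum is min A + min B − 1.
A'(p) = 2p + 4 vanishes at p ∈ {-2}; B'(q) = 4q(q - 2)(q - 1) vanishes at q ∈ {0, 1, 2}.
Local minima of A (where A''>0): A(-2)=-4. Local minima of B: B(0)=0, B(2)=0.
So the global minimum of L is A(-2) + B(0) − 1 = -4 + 0 − 1 = -5, attained at (-2, 0).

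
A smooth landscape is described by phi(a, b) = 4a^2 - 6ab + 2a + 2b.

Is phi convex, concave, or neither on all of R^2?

neither

phi is quadratic, so its Hessian is the constant matrix H = [[8, -6], [-6, 0]].
det(H) = -36, tr(H) = 8.
det(H) < 0, so H is indefinite: neither convex nor concave.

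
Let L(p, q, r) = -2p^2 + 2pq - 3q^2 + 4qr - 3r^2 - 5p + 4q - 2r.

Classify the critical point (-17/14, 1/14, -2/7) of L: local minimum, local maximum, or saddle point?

local maximum

The Hessian is constant: H = [[-4, 2, 0], [2, -6, 4], [0, 4, -6]].
Leading principal minors: Δ₁ = -4, Δ₂ = 20, Δ₃ = -56.
The minors alternate sign starting negative (−, +, −), so H is negative definite: a local maximum.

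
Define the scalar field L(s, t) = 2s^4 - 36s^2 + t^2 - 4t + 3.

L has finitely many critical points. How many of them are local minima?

2

L separates as a function of s plus a function of t, so ∇L=0 decouples.
∂L/∂s = 8s(s - 3)(s + 3) = 0 at s ∈ {-3, 0, 3}; ∂L/∂t = 2(t - 2) = 0 at t ∈ {2}.
The Hessian is diagonal: diag(L_ss, L_tt). Second derivatives: L_ss(-3)=144, L_ss(0)=-72, L_ss(3)=144; L_tt(2)=2.
Local minima occur where both diagonal entries positive: (-3, 2), (3, 2). Count: 2.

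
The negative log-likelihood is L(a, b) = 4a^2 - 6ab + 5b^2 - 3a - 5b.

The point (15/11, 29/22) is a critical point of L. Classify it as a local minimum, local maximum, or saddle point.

The Hessian of L is constant: H = [[8, -6], [-6, 10]].
det(H) = 8·10 − (-6)² = 44.
det(H) > 0 and tr(H) = 18 > 0, so H is positive definite and the point is a local minimum.

local minimum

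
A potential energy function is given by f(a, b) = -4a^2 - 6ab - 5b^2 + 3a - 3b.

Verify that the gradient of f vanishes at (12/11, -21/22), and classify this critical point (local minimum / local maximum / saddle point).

∇f = (-8a - 6b + 3, -6a - 10b - 3); substituting (12/11, -21/22) gives ∇f = (0, 0), so (12/11, -21/22) is indeed a critical point.
The Hessian of f is constant: H = [[-8, -6], [-6, -10]].
det(H) = (-8)·(-10) − (-6)² = 44.
det(H) > 0 and tr(H) = -18 < 0, so H is negative definite and the point is a local maximum.

local maximum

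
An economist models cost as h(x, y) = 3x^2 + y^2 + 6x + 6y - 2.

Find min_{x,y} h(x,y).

-14

h(x,y) separates as P(x) + Q(y) − 2, so its minimum is min P + min Q − 2.
P'(x) = 6x + 6 vanishes at x ∈ {-1}; Q'(y) = 2y + 6 vanishes at y ∈ {-3}.
Local minima of P (where P''>0): P(-1)=-3. Local minima of Q: Q(-3)=-9.
So the global minimum of h is P(-1) + Q(-3) − 2 = -3 − 9 − 2 = -14, attained at (-1, -3).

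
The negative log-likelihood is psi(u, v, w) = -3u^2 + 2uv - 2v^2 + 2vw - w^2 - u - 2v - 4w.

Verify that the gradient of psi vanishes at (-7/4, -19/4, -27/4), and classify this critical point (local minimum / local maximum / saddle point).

local maximum

∇psi = (-6u + 2v - 1, 2u - 4v + 2w - 2, 2v - 2w - 4); substituting (-7/4, -19/4, -27/4) gives ∇psi = (0, 0, 0), so (-7/4, -19/4, -27/4) is indeed a critical point.
The Hessian is constant: H = [[-6, 2, 0], [2, -4, 2], [0, 2, -2]].
Leading principal minors: Δ₁ = -6, Δ₂ = 20, Δ₃ = -16.
The minors alternate sign starting negative (−, +, −), so H is negative definite: a local maximum.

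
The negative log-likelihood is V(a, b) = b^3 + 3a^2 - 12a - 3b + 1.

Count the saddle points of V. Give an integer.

V separates as a function of a plus a function of b, so ∇V=0 decouples.
∂V/∂a = 6(a - 2) = 0 at a ∈ {2}; ∂V/∂b = 3(b - 1)(b + 1) = 0 at b ∈ {-1, 1}.
The Hessian is diagonal: diag(V_aa, V_bb). Second derivatives: V_aa(2)=6; V_bb(-1)=-6, V_bb(1)=6.
Saddle points occur where the two diagonal entries have opposite signs: (2, -1). Count: 1.

1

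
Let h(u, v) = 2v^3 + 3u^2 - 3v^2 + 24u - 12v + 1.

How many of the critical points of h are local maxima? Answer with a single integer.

0

h separates as a function of u plus a function of v, so ∇h=0 decouples.
∂h/∂u = 6(u + 4) = 0 at u ∈ {-4}; ∂h/∂v = 6(v - 2)(v + 1) = 0 at v ∈ {-1, 2}.
The Hessian is diagonal: diag(h_uu, h_vv). Second derivatives: h_uu(-4)=6; h_vv(-1)=-18, h_vv(2)=18.
Local maxima occur where both diagonal entries negative: none. Count: 0.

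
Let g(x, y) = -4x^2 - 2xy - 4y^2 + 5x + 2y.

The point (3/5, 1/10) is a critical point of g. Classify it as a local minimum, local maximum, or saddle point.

local maximum

The Hessian of g is constant: H = [[-8, -2], [-2, -8]].
det(H) = (-8)·(-8) − (-2)² = 60.
det(H) > 0 and tr(H) = -16 < 0, so H is negative definite and the point is a local maximum.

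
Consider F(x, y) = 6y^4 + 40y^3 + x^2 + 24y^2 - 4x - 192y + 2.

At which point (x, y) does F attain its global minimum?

F(x,y) separates as P(x) + Q(y) + 2, so its minimum is min P + min Q + 2.
P'(x) = 2x - 4 vanishes at x ∈ {2}; Q'(y) = 24(y - 1)(y + 2)(y + 4) vanishes at y ∈ {-4, -2, 1}.
Local minima of P (where P''>0): P(2)=-4. Local minima of Q: Q(-4)=128, Q(1)=-122.
So the global minimum of F is P(2) + Q(1) + 2 = -4 − 122 + 2 = -124, attained at (2, 1).

(2, 1)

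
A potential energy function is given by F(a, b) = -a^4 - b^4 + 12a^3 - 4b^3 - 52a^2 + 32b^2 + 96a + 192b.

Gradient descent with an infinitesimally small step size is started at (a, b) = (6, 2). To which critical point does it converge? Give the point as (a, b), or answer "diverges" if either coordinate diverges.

diverges

F is separable, so gradient descent decouples: a follows -∂F/∂a, b follows -∂F/∂b.
∂F/∂a = -4(a - 4)(a - 3)(a - 2); at a=6 this is -96, so a increases.
∂F/∂b = -4(b - 4)(b + 3)(b + 4); at b=2 this is 240, so b decreases.
The a-coordinate has no critical point in that direction and runs off to infinity.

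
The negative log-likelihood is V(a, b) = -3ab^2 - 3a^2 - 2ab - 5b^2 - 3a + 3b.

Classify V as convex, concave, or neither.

neither

The term -3ab^2 is cubic, so the Hessian is not constant.
∂²V/∂b² = -6a - 10, which takes both signs as a varies (negative for sufficiently large a). A diagonal entry of the Hessian changing sign means the Hessian is neither positive- nor negative-semidefinite on all of R^2.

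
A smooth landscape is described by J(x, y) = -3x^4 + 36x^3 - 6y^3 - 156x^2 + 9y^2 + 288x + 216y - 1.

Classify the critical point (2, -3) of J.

saddle point

The mixed partial ∂²J/∂x∂y is 0, so the Hessian at any point is diag(J_xx, J_yy) = diag(12(-3x^2 + 18x - 26), 18(-2y + 1)).
At (2, -3): H = diag(-24, 126).
The eigenvalues have opposite signs, so H is indefinite: a saddle point.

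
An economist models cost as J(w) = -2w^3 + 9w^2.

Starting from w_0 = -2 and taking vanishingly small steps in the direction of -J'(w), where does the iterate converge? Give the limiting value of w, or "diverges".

J'(w) = -6w(w - 3), so J'(-2) = -60.
Gradient descent moves in the -J' direction, i.e. w is increasing.
The nearest critical point in that direction is w = 0, where J'' = 18 > 0 (a local minimum). The iterate converges there.

0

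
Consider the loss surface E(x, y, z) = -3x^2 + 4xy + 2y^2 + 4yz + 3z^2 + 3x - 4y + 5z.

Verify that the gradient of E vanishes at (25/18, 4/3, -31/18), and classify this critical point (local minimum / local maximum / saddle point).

saddle point

∇E = (-6x + 4y + 3, 4x + 4y + 4z - 4, 4y + 6z + 5); substituting (25/18, 4/3, -31/18) gives ∇E = (0, 0, 0), so (25/18, 4/3, -31/18) is indeed a critical point.
The Hessian is constant: H = [[-6, 4, 0], [4, 4, 4], [0, 4, 6]].
Leading principal minors: Δ₁ = -6, Δ₂ = -40, Δ₃ = -144.
The minors fit neither the all-positive nor the alternating-sign pattern, so H is indefinite: a saddle point.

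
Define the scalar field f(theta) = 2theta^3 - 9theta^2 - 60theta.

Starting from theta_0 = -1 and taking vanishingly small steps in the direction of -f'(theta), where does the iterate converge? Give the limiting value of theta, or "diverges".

5

f'(theta) = 6(theta - 5)(theta + 2), so f'(-1) = -36.
Gradient descent moves in the -f' direction, i.e. theta is increasing.
The nearest critical point in that direction is theta = 5, where f'' = 42 > 0 (a local minimum). The iterate converges there.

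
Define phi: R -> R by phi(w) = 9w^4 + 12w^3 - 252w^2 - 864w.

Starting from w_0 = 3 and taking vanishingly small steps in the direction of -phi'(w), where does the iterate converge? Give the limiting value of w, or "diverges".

phi'(w) = 36(w - 4)(w + 2)(w + 3), so phi'(3) = -1080.
Gradient descent moves in the -phi' direction, i.e. w is increasing.
The nearest critical point in that direction is w = 4, where phi'' = 1512 > 0 (a local minimum). The iterate converges there.

4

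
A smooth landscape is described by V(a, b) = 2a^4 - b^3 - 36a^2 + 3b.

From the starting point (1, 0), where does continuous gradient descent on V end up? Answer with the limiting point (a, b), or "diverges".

V is separable, so gradient descent decouples: a follows -∂V/∂a, b follows -∂V/∂b.
∂V/∂a = 8a(a - 3)(a + 3); at a=1 this is -64, so a increases.
∂V/∂b = -3(b - 1)(b + 1); at b=0 this is 3, so b decreases.
a converges to its nearest critical value 3 (a local min of the a-part); b converges to -1. The iterate converges to (3, -1).

(3, -1)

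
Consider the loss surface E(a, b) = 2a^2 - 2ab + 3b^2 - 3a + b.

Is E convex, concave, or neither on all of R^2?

convex

E is quadratic, so its Hessian is the constant matrix H = [[4, -2], [-2, 6]].
det(H) = 20, tr(H) = 10.
det(H) > 0 and tr(H) > 0, so H is positive definite everywhere: convex.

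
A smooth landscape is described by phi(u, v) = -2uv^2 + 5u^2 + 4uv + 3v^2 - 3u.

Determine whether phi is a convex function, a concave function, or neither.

neither

The term -2uv^2 is cubic, so the Hessian is not constant.
∂²phi/∂v² = -4u + 6, which takes both signs as u varies (negative for sufficiently large u). A diagonal entry of the Hessian changing sign means the Hessian is neither positive- nor negative-semidefinite on all of R^2.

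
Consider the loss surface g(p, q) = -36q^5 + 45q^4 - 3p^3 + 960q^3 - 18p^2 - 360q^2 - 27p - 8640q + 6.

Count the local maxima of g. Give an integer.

g separates as a function of p plus a function of q, so ∇g=0 decouples.
∂g/∂p = -9(p + 1)(p + 3) = 0 at p ∈ {-3, -1}; ∂g/∂q = -180(q - 4)(q - 2)(q + 2)(q + 3) = 0 at q ∈ {-3, -2, 2, 4}.
The Hessian is diagonal: diag(g_pp, g_qq). Second derivatives: g_pp(-3)=18, g_pp(-1)=-18; g_qq(-3)=6300, g_qq(-2)=-4320, g_qq(2)=7200, g_qq(4)=-15120.
Local maxima occur where both diagonal entries negative: (-1, -2), (-1, 4). Count: 2.

2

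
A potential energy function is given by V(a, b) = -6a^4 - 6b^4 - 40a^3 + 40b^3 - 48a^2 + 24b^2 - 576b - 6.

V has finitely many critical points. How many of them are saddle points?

V separates as a function of a plus a function of b, so ∇V=0 decouples.
∂V/∂a = -24a(a + 1)(a + 4) = 0 at a ∈ {-4, -1, 0}; ∂V/∂b = -24(b - 4)(b - 3)(b + 2) = 0 at b ∈ {-2, 3, 4}.
The Hessian is diagonal: diag(V_aa, V_bb). Second derivatives: V_aa(-4)=-288, V_aa(-1)=72, V_aa(0)=-96; V_bb(-2)=-720, V_bb(3)=120, V_bb(4)=-144.
Saddle points occur where the two diagonal entries have opposite signs: (-4, 3), (-1, -2), (-1, 4), (0, 3). Count: 4.

4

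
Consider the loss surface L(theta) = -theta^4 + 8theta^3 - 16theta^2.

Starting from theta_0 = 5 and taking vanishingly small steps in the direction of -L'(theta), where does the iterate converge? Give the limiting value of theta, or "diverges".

L'(theta) = -4theta(theta - 4)(theta - 2), so L'(5) = -60.
Gradient descent moves in the -L' direction, i.e. theta is increasing.
There is no critical point above theta=5, and L' keeps the same sign, so the iterate runs off to +∞.

diverges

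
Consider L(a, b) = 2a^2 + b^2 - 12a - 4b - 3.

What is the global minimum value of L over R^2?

-25

L(a,b) separates as P(a) + Q(b) − 3, so its minimum is min P + min Q − 3.
P'(a) = 4a - 12 vanishes at a ∈ {3}; Q'(b) = 2b - 4 vanishes at b ∈ {2}.
Local minima of P (where P''>0): P(3)=-18. Local minima of Q: Q(2)=-4.
So the global minimum of L is P(3) + Q(2) − 3 = -18 − 4 − 3 = -25, attained at (3, 2).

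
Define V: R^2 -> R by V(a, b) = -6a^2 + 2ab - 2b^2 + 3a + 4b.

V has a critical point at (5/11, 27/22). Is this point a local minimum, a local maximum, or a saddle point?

local maximum

The Hessian of V is constant: H = [[-12, 2], [2, -4]].
det(H) = (-12)·(-4) − 2² = 44.
det(H) > 0 and tr(H) = -16 < 0, so H is negative definite and the point is a local maximum.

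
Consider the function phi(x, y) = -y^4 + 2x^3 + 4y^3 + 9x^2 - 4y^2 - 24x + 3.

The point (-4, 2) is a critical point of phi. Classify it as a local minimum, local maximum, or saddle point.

The mixed partial ∂²phi/∂x∂y is 0, so the Hessian at any point is diag(phi_xx, phi_yy) = diag(6(2x + 3), 4(-3y^2 + 6y - 2)).
At (-4, 2): H = diag(-30, -8).
Both eigenvalues are negative, so H is negative definite: a local maximum.

local maximum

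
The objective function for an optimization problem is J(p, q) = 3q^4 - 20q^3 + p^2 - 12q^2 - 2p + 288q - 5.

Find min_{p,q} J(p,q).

-422

J(p,q) separates as A(p) + B(q) − 5, so its minimum is min A + min B − 5.
A'(p) = 2p - 2 vanishes at p ∈ {1}; B'(q) = 12(q - 4)(q - 3)(q + 2) vanishes at q ∈ {-2, 3, 4}.
Local minima of A (where A''>0): A(1)=-1. Local minima of B: B(-2)=-416, B(4)=448.
So the global minimum of J is A(1) + B(-2) − 5 = -1 − 416 − 5 = -422, attained at (1, -2).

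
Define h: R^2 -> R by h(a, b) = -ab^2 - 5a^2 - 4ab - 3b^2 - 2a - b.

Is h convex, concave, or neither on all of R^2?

neither

The term -ab^2 is cubic, so the Hessian is not constant.
∂²h/∂b² = -2a - 6, which takes both signs as a varies (negative for sufficiently large a). A diagonal entry of the Hessian changing sign means the Hessian is neither positive- nor negative-semidefinite on all of R^2.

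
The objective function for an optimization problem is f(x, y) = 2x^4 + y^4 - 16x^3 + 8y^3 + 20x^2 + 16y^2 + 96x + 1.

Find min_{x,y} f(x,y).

f(x,y) separates as P(x) + Q(y) + 1, so its minimum is min P + min Q + 1.
P'(x) = 8(x - 4)(x - 3)(x + 1) vanishes at x ∈ {-1, 3, 4}; Q'(y) = 4y(y + 2)(y + 4) vanishes at y ∈ {-4, -2, 0}.
Local minima of P (where P''>0): P(-1)=-58, P(4)=192. Local minima of Q: Q(-4)=0, Q(0)=0.
So the global minimum of f is P(-1) + Q(-4) + 1 = -58 + 0 + 1 = -57, attained at (-1, -4).

-57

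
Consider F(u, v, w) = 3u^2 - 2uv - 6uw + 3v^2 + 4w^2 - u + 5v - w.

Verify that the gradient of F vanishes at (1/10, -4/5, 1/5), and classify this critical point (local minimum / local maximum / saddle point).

local minimum

∇F = (6u - 2v - 6w - 1, -2u + 6v + 5, -6u + 8w - 1); substituting (1/10, -4/5, 1/5) gives ∇F = (0, 0, 0), so (1/10, -4/5, 1/5) is indeed a critical point.
The Hessian is constant: H = [[6, -2, -6], [-2, 6, 0], [-6, 0, 8]].
Leading principal minors: Δ₁ = 6, Δ₂ = 32, Δ₃ = 40.
All leading minors are positive, so H is positive definite: a local minimum.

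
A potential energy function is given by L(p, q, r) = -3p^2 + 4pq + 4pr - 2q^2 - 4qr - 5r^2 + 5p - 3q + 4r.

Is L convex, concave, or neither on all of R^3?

L is quadratic, so its Hessian is the constant matrix H = [[-6, 4, 4], [4, -4, -4], [4, -4, -10]].
Leading principal minors: -6, 8, -48.
Signs alternate −, +, − ⇒ H ≺ 0 ⇒ concave.

concave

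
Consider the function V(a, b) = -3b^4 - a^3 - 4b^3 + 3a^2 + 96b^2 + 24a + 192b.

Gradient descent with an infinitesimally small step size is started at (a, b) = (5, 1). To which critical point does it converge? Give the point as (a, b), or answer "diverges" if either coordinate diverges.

diverges

V is separable, so gradient descent decouples: a follows -∂V/∂a, b follows -∂V/∂b.
∂V/∂a = -3(a - 4)(a + 2); at a=5 this is -21, so a increases.
∂V/∂b = -12(b - 4)(b + 1)(b + 4); at b=1 this is 360, so b decreases.
The a-coordinate has no critical point in that direction and runs off to infinity.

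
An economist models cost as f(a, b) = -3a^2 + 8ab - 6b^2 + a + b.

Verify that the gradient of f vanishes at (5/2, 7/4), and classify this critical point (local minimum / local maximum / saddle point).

local maximum

∇f = (-6a + 8b + 1, 8a - 12b + 1); substituting (5/2, 7/4) gives ∇f = (0, 0), so (5/2, 7/4) is indeed a critical point.
The Hessian of f is constant: H = [[-6, 8], [8, -12]].
det(H) = (-6)·(-12) − 8² = 8.
det(H) > 0 and tr(H) = -18 < 0, so H is negative definite and the point is a local maximum.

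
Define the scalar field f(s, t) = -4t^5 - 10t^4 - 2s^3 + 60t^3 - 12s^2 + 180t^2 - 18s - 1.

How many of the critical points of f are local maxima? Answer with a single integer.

f separates as a function of s plus a function of t, so ∇f=0 decouples.
∂f/∂s = -6(s + 1)(s + 3) = 0 at s ∈ {-3, -1}; ∂f/∂t = -20t(t - 3)(t + 2)(t + 3) = 0 at t ∈ {-3, -2, 0, 3}.
The Hessian is diagonal: diag(f_ss, f_tt). Second derivatives: f_ss(-3)=12, f_ss(-1)=-12; f_tt(-3)=360, f_tt(-2)=-200, f_tt(0)=360, f_tt(3)=-1800.
Local maxima occur where both diagonal entries negative: (-1, -2), (-1, 3). Count: 2.

2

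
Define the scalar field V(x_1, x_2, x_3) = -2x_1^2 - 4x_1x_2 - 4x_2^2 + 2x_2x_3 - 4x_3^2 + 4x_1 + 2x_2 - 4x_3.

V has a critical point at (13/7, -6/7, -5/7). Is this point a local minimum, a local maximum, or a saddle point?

The Hessian is constant: H = [[-4, -4, 0], [-4, -8, 2], [0, 2, -8]].
Leading principal minors: Δ₁ = -4, Δ₂ = 16, Δ₃ = -112.
The minors alternate sign starting negative (−, +, −), so H is negative definite: a local maximum.

local maximum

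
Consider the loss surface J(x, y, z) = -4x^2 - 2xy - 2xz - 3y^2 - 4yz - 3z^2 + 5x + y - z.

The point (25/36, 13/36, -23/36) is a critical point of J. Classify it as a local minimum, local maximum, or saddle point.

The Hessian is constant: H = [[-8, -2, -2], [-2, -6, -4], [-2, -4, -6]].
Leading principal minors: Δ₁ = -8, Δ₂ = 44, Δ₃ = -144.
The minors alternate sign starting negative (−, +, −), so H is negative definite: a local maximum.

local maximum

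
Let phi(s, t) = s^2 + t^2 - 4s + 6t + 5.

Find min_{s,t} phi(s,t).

-8

phi(s,t) separates as P(s) + Q(t) + 5, so its minimum is min P + min Q + 5.
P'(s) = 2s - 4 vanishes at s ∈ {2}; Q'(t) = 2(t + 3) vanishes at t ∈ {-3}.
Local minima of P (where P''>0): P(2)=-4. Local minima of Q: Q(-3)=-9.
So the global minimum of phi is P(2) + Q(-3) + 5 = -4 − 9 + 5 = -8, attained at (2, -3).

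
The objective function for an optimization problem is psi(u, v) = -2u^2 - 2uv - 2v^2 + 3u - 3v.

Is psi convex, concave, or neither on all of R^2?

psi is quadratic, so its Hessian is the constant matrix H = [[-4, -2], [-2, -4]].
det(H) = 12, tr(H) = -8.
det(H) > 0 and tr(H) < 0, so H is negative definite everywhere: concave.

concave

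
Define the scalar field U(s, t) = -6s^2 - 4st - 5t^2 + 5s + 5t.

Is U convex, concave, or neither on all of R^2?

U is quadratic, so its Hessian is the constant matrix H = [[-12, -4], [-4, -10]].
det(H) = 104, tr(H) = -22.
det(H) > 0 and tr(H) < 0, so H is negative definite everywhere: concave.

concave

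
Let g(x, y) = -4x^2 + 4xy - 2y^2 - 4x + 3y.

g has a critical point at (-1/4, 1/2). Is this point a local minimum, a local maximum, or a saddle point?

The Hessian of g is constant: H = [[-8, 4], [4, -4]].
det(H) = (-8)·(-4) − 4² = 16.
det(H) > 0 and tr(H) = -12 < 0, so H is negative definite and the point is a local maximum.

local maximum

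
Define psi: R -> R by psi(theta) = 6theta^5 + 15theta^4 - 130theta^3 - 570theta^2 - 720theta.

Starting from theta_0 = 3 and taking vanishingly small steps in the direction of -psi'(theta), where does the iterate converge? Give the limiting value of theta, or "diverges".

psi'(theta) = 30(theta - 4)(theta + 1)(theta + 2)(theta + 3), so psi'(3) = -3600.
Gradient descent moves in the -psi' direction, i.e. theta is increasing.
The nearest critical point in that direction is theta = 4, where psi'' = 6300 > 0 (a local minimum). The iterate converges there.

4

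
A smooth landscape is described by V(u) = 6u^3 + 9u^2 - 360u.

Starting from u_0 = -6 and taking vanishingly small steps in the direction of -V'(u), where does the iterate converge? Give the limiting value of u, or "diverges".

diverges

V'(u) = 18(u - 4)(u + 5), so V'(-6) = 180.
Gradient descent moves in the -V' direction, i.e. u is decreasing.
There is no critical point below u=-6, and V' keeps the same sign, so the iterate runs off to −∞.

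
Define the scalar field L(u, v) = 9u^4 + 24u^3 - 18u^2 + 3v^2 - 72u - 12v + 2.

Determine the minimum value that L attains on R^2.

L(u,v) separates as P(u) + Q(v) + 2, so its minimum is min P + min Q + 2.
P'(u) = 36(u - 1)(u + 1)(u + 2) vanishes at u ∈ {-2, -1, 1}; Q'(v) = 6v - 12 vanishes at v ∈ {2}.
Local minima of P (where P''>0): P(-2)=24, P(1)=-57. Local minima of Q: Q(2)=-12.
So the global minimum of L is P(1) + Q(2) + 2 = -57 − 12 + 2 = -67, attained at (1, 2).

-67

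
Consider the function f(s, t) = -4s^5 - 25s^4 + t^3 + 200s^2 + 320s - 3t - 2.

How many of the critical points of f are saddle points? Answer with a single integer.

4

f separates as a function of s plus a function of t, so ∇f=0 decouples.
∂f/∂s = -20(s - 2)(s + 1)(s + 2)(s + 4) = 0 at s ∈ {-4, -2, -1, 2}; ∂f/∂t = 3(t - 1)(t + 1) = 0 at t ∈ {-1, 1}.
The Hessian is diagonal: diag(f_ss, f_tt). Second derivatives: f_ss(-4)=720, f_ss(-2)=-160, f_ss(-1)=180, f_ss(2)=-1440; f_tt(-1)=-6, f_tt(1)=6.
Saddle points occur where the two diagonal entries have opposite signs: (-4, -1), (-2, 1), (-1, -1), (2, 1). Count: 4.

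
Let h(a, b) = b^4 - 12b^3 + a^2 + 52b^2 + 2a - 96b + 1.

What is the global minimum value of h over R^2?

-64

h(a,b) separates as P(a) + Q(b) + 1, so its minimum is min P + min Q + 1.
P'(a) = 2a + 2 vanishes at a ∈ {-1}; Q'(b) = 4(b - 4)(b - 3)(b - 2) vanishes at b ∈ {2, 3, 4}.
Local minima of P (where P''>0): P(-1)=-1. Local minima of Q: Q(2)=-64, Q(4)=-64.
So the global minimum of h is P(-1) + Q(2) + 1 = -1 − 64 + 1 = -64, attained at (-1, 2).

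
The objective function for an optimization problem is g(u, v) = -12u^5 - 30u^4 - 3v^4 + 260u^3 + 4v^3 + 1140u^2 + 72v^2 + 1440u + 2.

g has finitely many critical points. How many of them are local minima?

2

g separates as a function of u plus a function of v, so ∇g=0 decouples.
∂g/∂u = -60(u - 4)(u + 1)(u + 2)(u + 3) = 0 at u ∈ {-3, -2, -1, 4}; ∂g/∂v = -12v(v - 4)(v + 3) = 0 at v ∈ {-3, 0, 4}.
The Hessian is diagonal: diag(g_uu, g_vv). Second derivatives: g_uu(-3)=840, g_uu(-2)=-360, g_uu(-1)=600, g_uu(4)=-12600; g_vv(-3)=-252, g_vv(0)=144, g_vv(4)=-336.
Local minima occur where both diagonal entries positive: (-3, 0), (-1, 0). Count: 2.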